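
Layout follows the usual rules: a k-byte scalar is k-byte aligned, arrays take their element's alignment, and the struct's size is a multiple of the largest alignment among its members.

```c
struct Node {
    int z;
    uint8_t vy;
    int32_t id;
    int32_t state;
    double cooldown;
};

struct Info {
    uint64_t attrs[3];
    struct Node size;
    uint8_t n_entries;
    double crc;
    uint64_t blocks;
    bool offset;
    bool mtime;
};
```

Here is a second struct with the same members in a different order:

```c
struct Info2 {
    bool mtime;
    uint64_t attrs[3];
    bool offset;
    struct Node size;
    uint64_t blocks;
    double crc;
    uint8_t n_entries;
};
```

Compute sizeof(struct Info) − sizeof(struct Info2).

Node: @0: z [4B, align 4] → 4; @4: vy [1B, align 1] → 5; +3 pad (align 4); @8: id [4B, align 4] → 12; @12: state [4B, align 4] → 16; @16: cooldown [8B, align 8] → 24; size 24, align 8
@0: attrs [24B, align 8] → 24
@24: size [24B, align 8] → 48
@48: n_entries [1B, align 1] → 49
+7 pad (align 8)
@56: crc [8B, align 8] → 64
@64: blocks [8B, align 8] → 72
@72: offset [1B, align 1] → 73
@73: mtime [1B, align 1] → 74
+6 tail pad (align 8)
size 80, align 8
— Info2 —
@0: mtime [1B, align 1] → 1
+7 pad (align 8)
@8: attrs [24B, align 8] → 32
@32: offset [1B, align 1] → 33
+7 pad (align 8)
@40: size [24B, align 8] → 64
@64: blocks [8B, align 8] → 72
@72: crc [8B, align 8] → 80
@80: n_entries [1B, align 1] → 81
+7 tail pad (align 8)
size 88, align 8
80 − 88 = -8

-8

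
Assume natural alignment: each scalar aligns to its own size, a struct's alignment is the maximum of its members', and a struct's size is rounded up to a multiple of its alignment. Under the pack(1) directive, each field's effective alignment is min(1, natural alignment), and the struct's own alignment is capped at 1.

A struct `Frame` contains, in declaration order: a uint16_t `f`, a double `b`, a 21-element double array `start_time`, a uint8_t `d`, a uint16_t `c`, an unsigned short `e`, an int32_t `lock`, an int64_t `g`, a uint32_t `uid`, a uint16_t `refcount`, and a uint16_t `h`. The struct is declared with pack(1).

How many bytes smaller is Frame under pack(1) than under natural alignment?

13

natural layout:
  f at 0 (size 2, align 2) → ends 2
  pad 6 to align 8 for b
  b at 8 (size 8, align 8) → ends 16
  start_time at 16 (size 168, align 8) → ends 184
  d at 184 (size 1, align 1) → ends 185
  pad 1 to align 2 for c
  c at 186 (size 2, align 2) → ends 188
  e at 188 (size 2, align 2) → ends 190
  pad 2 to align 4 for lock
  lock at 192 (size 4, align 4) → ends 196
  pad 4 to align 8 for g
  g at 200 (size 8, align 8) → ends 208
  uid at 208 (size 4, align 4) → ends 212
  refcount at 212 (size 2, align 2) → ends 214
  h at 214 (size 2, align 2) → ends 216
  total 216 bytes, alignment 8
packed(1) layout:
  f at 0 (size 2, align 1) → ends 2
  b at 2 (size 8, align 1) → ends 10
  start_time at 10 (size 168, align 1) → ends 178
  d at 178 (size 1, align 1) → ends 179
  c at 179 (size 2, align 1) → ends 181
  e at 181 (size 2, align 1) → ends 183
  lock at 183 (size 4, align 1) → ends 187
  g at 187 (size 8, align 1) → ends 195
  uid at 195 (size 4, align 1) → ends 199
  refcount at 199 (size 2, align 1) → ends 201
  h at 201 (size 2, align 1) → ends 203
  total 203 bytes, alignment 1
216 − 203 = 13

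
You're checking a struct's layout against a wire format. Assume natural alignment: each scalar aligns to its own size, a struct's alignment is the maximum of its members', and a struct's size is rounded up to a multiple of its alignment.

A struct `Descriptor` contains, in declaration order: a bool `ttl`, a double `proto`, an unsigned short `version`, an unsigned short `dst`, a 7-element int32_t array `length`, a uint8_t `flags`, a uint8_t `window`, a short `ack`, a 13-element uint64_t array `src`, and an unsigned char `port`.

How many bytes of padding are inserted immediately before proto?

@0: ttl [1B, align 1] → 1
+7 pad (align 8)
@8: proto [8B, align 8] → 16

7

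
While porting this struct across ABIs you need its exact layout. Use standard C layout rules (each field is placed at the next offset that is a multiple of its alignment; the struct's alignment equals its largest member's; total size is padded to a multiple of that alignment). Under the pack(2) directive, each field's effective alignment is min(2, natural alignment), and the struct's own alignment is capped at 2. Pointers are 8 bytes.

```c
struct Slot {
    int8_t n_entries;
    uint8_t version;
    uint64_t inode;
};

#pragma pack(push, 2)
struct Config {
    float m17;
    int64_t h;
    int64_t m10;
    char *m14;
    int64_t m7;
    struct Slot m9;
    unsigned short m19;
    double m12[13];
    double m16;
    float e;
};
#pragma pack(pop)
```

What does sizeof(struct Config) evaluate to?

Slot: n_entries at 0 (size 1, align 1) → ends 1; version at 1 (size 1, align 1) → ends 2; pad 6 to align 8 for inode; inode at 8 (size 8, align 8) → ends 16; total 16 bytes, alignment 8
m17 at 0 (size 4, align 2) → ends 4
h at 4 (size 8, align 2) → ends 12
m10 at 12 (size 8, align 2) → ends 20
m14 at 20 (size 8, align 2) → ends 28
m7 at 28 (size 8, align 2) → ends 36
m9 at 36 (size 16, align 2) → ends 52
m19 at 52 (size 2, align 2) → ends 54
m12 at 54 (size 104, align 2) → ends 158
m16 at 158 (size 8, align 2) → ends 166
e at 166 (size 4, align 2) → ends 170
total 170 bytes, alignment 2

170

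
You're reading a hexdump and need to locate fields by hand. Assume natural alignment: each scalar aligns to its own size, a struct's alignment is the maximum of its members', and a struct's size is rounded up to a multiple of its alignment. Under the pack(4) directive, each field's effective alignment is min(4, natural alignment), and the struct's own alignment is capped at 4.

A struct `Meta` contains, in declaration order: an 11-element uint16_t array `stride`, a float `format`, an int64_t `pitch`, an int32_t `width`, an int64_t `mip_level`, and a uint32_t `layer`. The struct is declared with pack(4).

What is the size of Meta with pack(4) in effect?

stride at 0 (size 22, align 2) → ends 22
pad 2 to align 4 for format
format at 24 (size 4, align 4) → ends 28
pitch at 28 (size 8, align 4) → ends 36
width at 36 (size 4, align 4) → ends 40
mip_level at 40 (size 8, align 4) → ends 48
layer at 48 (size 4, align 4) → ends 52
total 52 bytes, alignment 4

52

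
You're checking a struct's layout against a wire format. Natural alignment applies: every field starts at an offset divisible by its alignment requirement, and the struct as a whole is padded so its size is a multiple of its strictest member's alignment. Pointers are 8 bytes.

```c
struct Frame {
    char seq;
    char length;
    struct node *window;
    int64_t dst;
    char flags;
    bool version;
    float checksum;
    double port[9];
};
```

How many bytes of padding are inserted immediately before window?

seq at 0 (size 1, align 1) → ends 1
length at 1 (size 1, align 1) → ends 2
pad 6 to align 8 for window
window at 8 (size 8, align 8) → ends 16

6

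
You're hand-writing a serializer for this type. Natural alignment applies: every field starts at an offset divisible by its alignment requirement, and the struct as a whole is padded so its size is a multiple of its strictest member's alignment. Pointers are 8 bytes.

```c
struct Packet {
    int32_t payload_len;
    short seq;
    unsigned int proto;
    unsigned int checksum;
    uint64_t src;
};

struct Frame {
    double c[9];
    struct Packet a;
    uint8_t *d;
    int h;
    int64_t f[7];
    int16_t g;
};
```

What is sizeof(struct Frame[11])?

1936

Packet: @0: payload_len [4B, align 4] → 4; @4: seq [2B, align 2] → 6; +2 pad (align 4); @8: proto [4B, align 4] → 12; @12: checksum [4B, align 4] → 16; @16: src [8B, align 8] → 24; size 24, align 8
@0: c [72B, align 8] → 72
@72: a [24B, align 8] → 96
@96: d [8B, align 8] → 104
@104: h [4B, align 4] → 108
+4 pad (align 8)
@112: f [56B, align 8] → 168
@168: g [2B, align 2] → 170
+6 tail pad (align 8)
size 176, align 8
array of 11: 11 × 176 = 1936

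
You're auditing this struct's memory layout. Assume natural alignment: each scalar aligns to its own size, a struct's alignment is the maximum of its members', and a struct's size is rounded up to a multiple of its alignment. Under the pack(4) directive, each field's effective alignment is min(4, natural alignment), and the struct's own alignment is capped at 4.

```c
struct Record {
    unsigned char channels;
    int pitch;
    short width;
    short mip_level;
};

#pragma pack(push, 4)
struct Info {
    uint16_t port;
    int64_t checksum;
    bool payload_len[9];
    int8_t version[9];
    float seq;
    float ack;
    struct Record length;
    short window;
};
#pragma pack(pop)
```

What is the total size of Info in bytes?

56 bytes

Record: channels at 0 (size 1, align 1) → ends 1; pad 3 to align 4 for pitch; pitch at 4 (size 4, align 4) → ends 8; width at 8 (size 2, align 2) → ends 10; mip_level at 10 (size 2, align 2) → ends 12; total 12 bytes, alignment 4
port at 0 (size 2, align 2) → ends 2
pad 2 to align 4 for checksum
checksum at 4 (size 8, align 4) → ends 12
payload_len at 12 (size 9, align 1) → ends 21
version at 21 (size 9, align 1) → ends 30
pad 2 to align 4 for seq
seq at 32 (size 4, align 4) → ends 36
ack at 36 (size 4, align 4) → ends 40
length at 40 (size 12, align 4) → ends 52
window at 52 (size 2, align 2) → ends 54
tail pad 2 to reach multiple of 4
total 56 bytes, alignment 4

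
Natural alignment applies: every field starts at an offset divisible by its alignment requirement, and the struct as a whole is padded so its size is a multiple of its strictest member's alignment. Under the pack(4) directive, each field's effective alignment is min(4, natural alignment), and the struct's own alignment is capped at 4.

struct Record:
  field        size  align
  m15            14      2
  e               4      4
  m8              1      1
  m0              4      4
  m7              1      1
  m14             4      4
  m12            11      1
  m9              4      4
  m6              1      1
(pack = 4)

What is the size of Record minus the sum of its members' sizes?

12

0..14  m15  (14B, 2-aligned)
14..16  -- padding (2B)
16..20  e  (4B, 4-aligned)
20..21  m8  (1B, 1-aligned)
21..24  -- padding (3B)
24..28  m0  (4B, 4-aligned)
28..29  m7  (1B, 1-aligned)
29..32  -- padding (3B)
32..36  m14  (4B, 4-aligned)
36..47  m12  (11B, 1-aligned)
47..48  -- padding (1B)
48..52  m9  (4B, 4-aligned)
52..53  m6  (1B, 1-aligned)
53..56  -- tail padding (3B)
sizeof = 56, alignof = 4
data bytes 44, size 56 → padding 12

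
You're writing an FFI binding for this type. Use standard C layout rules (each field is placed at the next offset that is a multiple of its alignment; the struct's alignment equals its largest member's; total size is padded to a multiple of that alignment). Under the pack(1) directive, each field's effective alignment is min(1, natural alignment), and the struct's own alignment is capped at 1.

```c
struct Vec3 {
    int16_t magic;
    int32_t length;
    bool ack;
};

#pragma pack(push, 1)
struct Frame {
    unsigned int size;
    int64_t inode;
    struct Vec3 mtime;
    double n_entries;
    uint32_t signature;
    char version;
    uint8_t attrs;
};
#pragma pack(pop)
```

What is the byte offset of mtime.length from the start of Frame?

Vec3: 0..2  magic  (2B, 2-aligned); 2..4  -- padding (2B); 4..8  length  (4B, 4-aligned); 8..9  ack  (1B, 1-aligned); 9..12  -- tail padding (3B); sizeof = 12, alignof = 4
0..4  size  (4B, 1-aligned)
4..12  inode  (8B, 1-aligned)
12..24  mtime  (12B, 1-aligned)
within Vec3: length at 4
12 + 4 = 16

16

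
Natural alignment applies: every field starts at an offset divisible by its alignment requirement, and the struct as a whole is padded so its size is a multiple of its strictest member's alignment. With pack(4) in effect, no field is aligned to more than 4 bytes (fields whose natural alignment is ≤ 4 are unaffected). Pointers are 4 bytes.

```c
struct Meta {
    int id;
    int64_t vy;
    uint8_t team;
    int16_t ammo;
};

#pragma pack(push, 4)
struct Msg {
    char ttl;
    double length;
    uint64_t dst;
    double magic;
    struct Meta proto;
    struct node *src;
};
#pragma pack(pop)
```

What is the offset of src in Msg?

Meta: id at 0 (size 4, align 4) → ends 4; pad 4 to align 8 for vy; vy at 8 (size 8, align 8) → ends 16; team at 16 (size 1, align 1) → ends 17; pad 1 to align 2 for ammo; ammo at 18 (size 2, align 2) → ends 20; tail pad 4 to reach multiple of 8; total 24 bytes, alignment 8
ttl at 0 (size 1, align 1) → ends 1
pad 3 to align 4 for length
length at 4 (size 8, align 4) → ends 12
dst at 12 (size 8, align 4) → ends 20
magic at 20 (size 8, align 4) → ends 28
proto at 28 (size 24, align 4) → ends 52
src at 52 (size 4, align 4) → ends 56

52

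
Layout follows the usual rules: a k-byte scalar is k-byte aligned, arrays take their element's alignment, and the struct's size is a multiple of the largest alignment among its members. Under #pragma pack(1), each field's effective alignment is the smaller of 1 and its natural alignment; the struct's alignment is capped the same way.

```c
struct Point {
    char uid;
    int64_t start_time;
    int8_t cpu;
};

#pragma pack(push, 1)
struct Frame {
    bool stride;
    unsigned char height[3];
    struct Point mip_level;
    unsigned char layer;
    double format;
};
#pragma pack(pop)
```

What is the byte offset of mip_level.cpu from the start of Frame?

Point: 0..1  uid  (1B, 1-aligned); 1..8  -- padding (7B); 8..16  start_time  (8B, 8-aligned); 16..17  cpu  (1B, 1-aligned); 17..24  -- tail padding (7B); sizeof = 24, alignof = 8
0..1  stride  (1B, 1-aligned)
1..4  height  (3B, 1-aligned)
4..28  mip_level  (24B, 1-aligned)
within Point: cpu at 16
4 + 16 = 20

20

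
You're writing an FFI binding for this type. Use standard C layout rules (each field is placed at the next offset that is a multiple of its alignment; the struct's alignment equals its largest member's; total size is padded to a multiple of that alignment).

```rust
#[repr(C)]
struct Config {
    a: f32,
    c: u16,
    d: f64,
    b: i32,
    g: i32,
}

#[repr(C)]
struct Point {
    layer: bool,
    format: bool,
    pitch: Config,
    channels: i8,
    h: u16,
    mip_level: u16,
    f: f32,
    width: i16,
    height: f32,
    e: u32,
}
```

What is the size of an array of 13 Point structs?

728

Config: a at 0 (size 4, align 4) → ends 4; c at 4 (size 2, align 2) → ends 6; pad 2 to align 8 for d; d at 8 (size 8, align 8) → ends 16; b at 16 (size 4, align 4) → ends 20; g at 20 (size 4, align 4) → ends 24; total 24 bytes, alignment 8
layer at 0 (size 1, align 1) → ends 1
format at 1 (size 1, align 1) → ends 2
pad 6 to align 8 for pitch
pitch at 8 (size 24, align 8) → ends 32
channels at 32 (size 1, align 1) → ends 33
pad 1 to align 2 for h
h at 34 (size 2, align 2) → ends 36
mip_level at 36 (size 2, align 2) → ends 38
pad 2 to align 4 for f
f at 40 (size 4, align 4) → ends 44
width at 44 (size 2, align 2) → ends 46
pad 2 to align 4 for height
height at 48 (size 4, align 4) → ends 52
e at 52 (size 4, align 4) → ends 56
total 56 bytes, alignment 8
array of 13: 13 × 56 = 728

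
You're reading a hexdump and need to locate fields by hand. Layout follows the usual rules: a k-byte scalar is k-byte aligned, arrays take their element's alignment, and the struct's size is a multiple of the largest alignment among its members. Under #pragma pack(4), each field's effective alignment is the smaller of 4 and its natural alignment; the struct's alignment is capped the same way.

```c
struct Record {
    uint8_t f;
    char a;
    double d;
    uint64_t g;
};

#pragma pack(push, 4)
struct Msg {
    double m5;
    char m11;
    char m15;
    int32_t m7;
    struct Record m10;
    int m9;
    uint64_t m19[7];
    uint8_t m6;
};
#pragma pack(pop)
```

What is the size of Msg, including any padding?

104

Record: 0..1  f  (1B, 1-aligned); 1..2  a  (1B, 1-aligned); 2..8  -- padding (6B); 8..16  d  (8B, 8-aligned); 16..24  g  (8B, 8-aligned); sizeof = 24, alignof = 8
0..8  m5  (8B, 4-aligned)
8..9  m11  (1B, 1-aligned)
9..10  m15  (1B, 1-aligned)
10..12  -- padding (2B)
12..16  m7  (4B, 4-aligned)
16..40  m10  (24B, 4-aligned)
40..44  m9  (4B, 4-aligned)
44..100  m19  (56B, 4-aligned)
100..101  m6  (1B, 1-aligned)
101..104  -- tail padding (3B)
sizeof = 104, alignof = 4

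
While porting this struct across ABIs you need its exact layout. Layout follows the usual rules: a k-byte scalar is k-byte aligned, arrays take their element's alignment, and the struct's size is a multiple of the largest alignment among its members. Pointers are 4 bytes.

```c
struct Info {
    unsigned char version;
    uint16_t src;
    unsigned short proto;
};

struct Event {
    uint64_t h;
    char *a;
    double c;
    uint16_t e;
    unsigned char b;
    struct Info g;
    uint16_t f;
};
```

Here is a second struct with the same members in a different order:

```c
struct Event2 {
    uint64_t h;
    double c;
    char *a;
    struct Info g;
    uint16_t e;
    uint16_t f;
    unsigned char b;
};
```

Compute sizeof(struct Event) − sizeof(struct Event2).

Info: @0: version [1B, align 1] → 1; +1 pad (align 2); @2: src [2B, align 2] → 4; @4: proto [2B, align 2] → 6; size 6, align 2
@0: h [8B, align 8] → 8
@8: a [4B, align 4] → 12
+4 pad (align 8)
@16: c [8B, align 8] → 24
@24: e [2B, align 2] → 26
@26: b [1B, align 1] → 27
+1 pad (align 2)
@28: g [6B, align 2] → 34
@34: f [2B, align 2] → 36
+4 tail pad (align 8)
size 40, align 8
— Event2 —
@0: h [8B, align 8] → 8
@8: c [8B, align 8] → 16
@16: a [4B, align 4] → 20
@20: g [6B, align 2] → 26
@26: e [2B, align 2] → 28
@28: f [2B, align 2] → 30
@30: b [1B, align 1] → 31
+1 tail pad (align 8)
size 32, align 8
40 − 32 = 8

8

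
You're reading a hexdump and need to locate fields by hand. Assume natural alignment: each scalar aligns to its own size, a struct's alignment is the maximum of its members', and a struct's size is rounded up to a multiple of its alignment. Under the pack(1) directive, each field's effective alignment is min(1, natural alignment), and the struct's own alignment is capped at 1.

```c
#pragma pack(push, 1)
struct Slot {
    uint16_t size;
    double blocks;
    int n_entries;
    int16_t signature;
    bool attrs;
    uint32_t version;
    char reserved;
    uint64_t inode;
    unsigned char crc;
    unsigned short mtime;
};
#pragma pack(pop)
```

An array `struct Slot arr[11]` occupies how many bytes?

0..2  size  (2B, 1-aligned)
2..10  blocks  (8B, 1-aligned)
10..14  n_entries  (4B, 1-aligned)
14..16  signature  (2B, 1-aligned)
16..17  attrs  (1B, 1-aligned)
17..21  version  (4B, 1-aligned)
21..22  reserved  (1B, 1-aligned)
22..30  inode  (8B, 1-aligned)
30..31  crc  (1B, 1-aligned)
31..33  mtime  (2B, 1-aligned)
sizeof = 33, alignof = 1
array of 11: 11 × 33 = 363

363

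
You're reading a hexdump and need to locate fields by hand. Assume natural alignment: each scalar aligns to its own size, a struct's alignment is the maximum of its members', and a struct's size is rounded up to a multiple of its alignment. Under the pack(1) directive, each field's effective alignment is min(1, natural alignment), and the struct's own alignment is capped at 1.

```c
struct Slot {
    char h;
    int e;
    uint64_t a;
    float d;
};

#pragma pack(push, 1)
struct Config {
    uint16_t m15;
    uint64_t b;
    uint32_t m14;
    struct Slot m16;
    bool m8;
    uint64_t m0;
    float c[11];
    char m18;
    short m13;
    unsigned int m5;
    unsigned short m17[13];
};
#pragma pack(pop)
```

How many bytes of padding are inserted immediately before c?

Slot: 0..1  h  (1B, 1-aligned); 1..4  -- padding (3B); 4..8  e  (4B, 4-aligned); 8..16  a  (8B, 8-aligned); 16..20  d  (4B, 4-aligned); 20..24  -- tail padding (4B); sizeof = 24, alignof = 8
0..2  m15  (2B, 1-aligned)
2..10  b  (8B, 1-aligned)
10..14  m14  (4B, 1-aligned)
14..38  m16  (24B, 1-aligned)
38..39  m8  (1B, 1-aligned)
39..47  m0  (8B, 1-aligned)
47..91  c  (44B, 1-aligned)

0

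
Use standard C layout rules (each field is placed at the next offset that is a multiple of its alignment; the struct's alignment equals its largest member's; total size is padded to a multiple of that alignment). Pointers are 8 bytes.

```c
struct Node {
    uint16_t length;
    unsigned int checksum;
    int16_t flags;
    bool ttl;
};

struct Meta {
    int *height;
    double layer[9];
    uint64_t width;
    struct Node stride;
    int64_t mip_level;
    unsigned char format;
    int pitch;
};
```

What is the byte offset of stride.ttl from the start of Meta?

98

Node: 0..2  length  (2B, 2-aligned); 2..4  -- padding (2B); 4..8  checksum  (4B, 4-aligned); 8..10  flags  (2B, 2-aligned); 10..11  ttl  (1B, 1-aligned); 11..12  -- tail padding (1B); sizeof = 12, alignof = 4
0..8  height  (8B, 8-aligned)
8..80  layer  (72B, 8-aligned)
80..88  width  (8B, 8-aligned)
88..100  stride  (12B, 4-aligned)
within Node: ttl at 10
88 + 10 = 98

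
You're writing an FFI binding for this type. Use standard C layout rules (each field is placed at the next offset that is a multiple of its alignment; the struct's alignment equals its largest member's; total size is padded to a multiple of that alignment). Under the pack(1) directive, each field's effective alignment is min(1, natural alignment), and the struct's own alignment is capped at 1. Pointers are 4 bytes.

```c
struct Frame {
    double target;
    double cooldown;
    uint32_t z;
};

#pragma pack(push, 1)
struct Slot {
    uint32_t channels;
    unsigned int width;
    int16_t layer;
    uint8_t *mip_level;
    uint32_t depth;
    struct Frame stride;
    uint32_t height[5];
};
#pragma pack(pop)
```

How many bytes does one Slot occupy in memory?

62

Frame: 0..8  target  (8B, 8-aligned); 8..16  cooldown  (8B, 8-aligned); 16..20  z  (4B, 4-aligned); 20..24  -- tail padding (4B); sizeof = 24, alignof = 8
0..4  channels  (4B, 1-aligned)
4..8  width  (4B, 1-aligned)
8..10  layer  (2B, 1-aligned)
10..14  mip_level  (4B, 1-aligned)
14..18  depth  (4B, 1-aligned)
18..42  stride  (24B, 1-aligned)
42..62  height  (20B, 1-aligned)
sizeof = 62, alignof = 1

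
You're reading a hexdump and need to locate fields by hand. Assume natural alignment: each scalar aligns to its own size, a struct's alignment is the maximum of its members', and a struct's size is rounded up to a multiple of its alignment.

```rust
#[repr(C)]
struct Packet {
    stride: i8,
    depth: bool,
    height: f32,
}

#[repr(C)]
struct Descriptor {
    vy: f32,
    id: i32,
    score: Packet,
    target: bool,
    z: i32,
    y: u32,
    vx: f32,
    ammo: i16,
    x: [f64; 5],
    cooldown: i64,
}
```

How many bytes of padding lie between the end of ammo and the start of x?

Packet: stride at 0 (size 1, align 1) → ends 1; depth at 1 (size 1, align 1) → ends 2; pad 2 to align 4 for height; height at 4 (size 4, align 4) → ends 8; total 8 bytes, alignment 4
vy at 0 (size 4, align 4) → ends 4
id at 4 (size 4, align 4) → ends 8
score at 8 (size 8, align 4) → ends 16
target at 16 (size 1, align 1) → ends 17
pad 3 to align 4 for z
z at 20 (size 4, align 4) → ends 24
y at 24 (size 4, align 4) → ends 28
vx at 28 (size 4, align 4) → ends 32
ammo at 32 (size 2, align 2) → ends 34
pad 6 to align 8 for x
x at 40 (size 40, align 8) → ends 80

6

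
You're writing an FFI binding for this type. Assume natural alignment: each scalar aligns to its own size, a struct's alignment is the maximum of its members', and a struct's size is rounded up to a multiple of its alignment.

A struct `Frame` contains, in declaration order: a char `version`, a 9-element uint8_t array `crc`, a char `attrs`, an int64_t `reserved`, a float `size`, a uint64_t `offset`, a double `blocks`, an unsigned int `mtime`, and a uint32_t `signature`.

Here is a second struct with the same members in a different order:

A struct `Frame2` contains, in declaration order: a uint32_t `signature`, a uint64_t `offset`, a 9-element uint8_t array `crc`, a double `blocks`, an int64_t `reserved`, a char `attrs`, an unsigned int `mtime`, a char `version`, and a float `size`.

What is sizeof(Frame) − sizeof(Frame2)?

-8

@0: version [1B, align 1] → 1
@1: crc [9B, align 1] → 10
@10: attrs [1B, align 1] → 11
+5 pad (align 8)
@16: reserved [8B, align 8] → 24
@24: size [4B, align 4] → 28
+4 pad (align 8)
@32: offset [8B, align 8] → 40
@40: blocks [8B, align 8] → 48
@48: mtime [4B, align 4] → 52
@52: signature [4B, align 4] → 56
size 56, align 8
— Frame2 —
@0: signature [4B, align 4] → 4
+4 pad (align 8)
@8: offset [8B, align 8] → 16
@16: crc [9B, align 1] → 25
+7 pad (align 8)
@32: blocks [8B, align 8] → 40
@40: reserved [8B, align 8] → 48
@48: attrs [1B, align 1] → 49
+3 pad (align 4)
@52: mtime [4B, align 4] → 56
@56: version [1B, align 1] → 57
+3 pad (align 4)
@60: size [4B, align 4] → 64
size 64, align 8
56 − 64 = -8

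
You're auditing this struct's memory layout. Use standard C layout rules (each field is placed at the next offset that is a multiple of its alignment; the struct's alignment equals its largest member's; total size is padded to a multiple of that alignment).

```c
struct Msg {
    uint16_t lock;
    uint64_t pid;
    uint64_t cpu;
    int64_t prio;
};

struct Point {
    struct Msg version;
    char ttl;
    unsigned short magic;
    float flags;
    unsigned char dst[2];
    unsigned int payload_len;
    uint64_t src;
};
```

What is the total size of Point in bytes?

56

Msg: 0..2  lock  (2B, 2-aligned); 2..8  -- padding (6B); 8..16  pid  (8B, 8-aligned); 16..24  cpu  (8B, 8-aligned); 24..32  prio  (8B, 8-aligned); sizeof = 32, alignof = 8
0..32  version  (32B, 8-aligned)
32..33  ttl  (1B, 1-aligned)
33..34  -- padding (1B)
34..36  magic  (2B, 2-aligned)
36..40  flags  (4B, 4-aligned)
40..42  dst  (2B, 1-aligned)
42..44  -- padding (2B)
44..48  payload_len  (4B, 4-aligned)
48..56  src  (8B, 8-aligned)
sizeof = 56, alignof = 8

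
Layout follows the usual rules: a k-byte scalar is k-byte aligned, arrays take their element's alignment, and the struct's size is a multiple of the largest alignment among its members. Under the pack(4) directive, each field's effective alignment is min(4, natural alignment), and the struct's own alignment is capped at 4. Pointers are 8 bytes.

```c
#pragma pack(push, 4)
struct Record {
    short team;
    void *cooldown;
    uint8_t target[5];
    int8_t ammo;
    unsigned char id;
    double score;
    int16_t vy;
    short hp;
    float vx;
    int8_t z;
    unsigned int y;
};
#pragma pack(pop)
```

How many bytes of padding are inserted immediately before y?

3

0..2  team  (2B, 2-aligned)
2..4  -- padding (2B)
4..12  cooldown  (8B, 4-aligned)
12..17  target  (5B, 1-aligned)
17..18  ammo  (1B, 1-aligned)
18..19  id  (1B, 1-aligned)
19..20  -- padding (1B)
20..28  score  (8B, 4-aligned)
28..30  vy  (2B, 2-aligned)
30..32  hp  (2B, 2-aligned)
32..36  vx  (4B, 4-aligned)
36..37  z  (1B, 1-aligned)
37..40  -- padding (3B)
40..44  y  (4B, 4-aligned)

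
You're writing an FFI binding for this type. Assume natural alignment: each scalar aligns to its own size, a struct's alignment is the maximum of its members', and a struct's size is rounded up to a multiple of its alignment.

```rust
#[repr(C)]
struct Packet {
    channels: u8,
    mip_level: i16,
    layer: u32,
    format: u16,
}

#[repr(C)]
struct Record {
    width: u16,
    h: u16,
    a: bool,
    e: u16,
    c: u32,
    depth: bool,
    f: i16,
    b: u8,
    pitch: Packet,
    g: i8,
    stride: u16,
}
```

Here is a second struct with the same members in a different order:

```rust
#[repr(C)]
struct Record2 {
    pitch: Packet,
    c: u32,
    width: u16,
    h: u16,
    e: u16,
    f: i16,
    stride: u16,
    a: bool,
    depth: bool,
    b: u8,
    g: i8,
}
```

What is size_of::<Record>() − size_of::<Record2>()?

Packet: 0..1  channels  (1B, 1-aligned); 1..2  -- padding (1B); 2..4  mip_level  (2B, 2-aligned); 4..8  layer  (4B, 4-aligned); 8..10  format  (2B, 2-aligned); 10..12  -- tail padding (2B); sizeof = 12, alignof = 4
0..2  width  (2B, 2-aligned)
2..4  h  (2B, 2-aligned)
4..5  a  (1B, 1-aligned)
5..6  -- padding (1B)
6..8  e  (2B, 2-aligned)
8..12  c  (4B, 4-aligned)
12..13  depth  (1B, 1-aligned)
13..14  -- padding (1B)
14..16  f  (2B, 2-aligned)
16..17  b  (1B, 1-aligned)
17..20  -- padding (3B)
20..32  pitch  (12B, 4-aligned)
32..33  g  (1B, 1-aligned)
33..34  -- padding (1B)
34..36  stride  (2B, 2-aligned)
sizeof = 36, alignof = 4
— Record2 —
0..12  pitch  (12B, 4-aligned)
12..16  c  (4B, 4-aligned)
16..18  width  (2B, 2-aligned)
18..20  h  (2B, 2-aligned)
20..22  e  (2B, 2-aligned)
22..24  f  (2B, 2-aligned)
24..26  stride  (2B, 2-aligned)
26..27  a  (1B, 1-aligned)
27..28  depth  (1B, 1-aligned)
28..29  b  (1B, 1-aligned)
29..30  g  (1B, 1-aligned)
30..32  -- tail padding (2B)
sizeof = 32, alignof = 4
36 − 32 = 4

4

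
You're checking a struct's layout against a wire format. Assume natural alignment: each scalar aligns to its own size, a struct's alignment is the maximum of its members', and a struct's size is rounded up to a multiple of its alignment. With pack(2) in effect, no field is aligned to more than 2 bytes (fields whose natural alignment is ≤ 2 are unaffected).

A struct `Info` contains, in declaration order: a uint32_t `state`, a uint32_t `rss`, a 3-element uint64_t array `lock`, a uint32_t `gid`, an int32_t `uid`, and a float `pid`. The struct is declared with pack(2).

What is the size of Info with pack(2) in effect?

44

state at 0 (size 4, align 2) → ends 4
rss at 4 (size 4, align 2) → ends 8
lock at 8 (size 24, align 2) → ends 32
gid at 32 (size 4, align 2) → ends 36
uid at 36 (size 4, align 2) → ends 40
pid at 40 (size 4, align 2) → ends 44
total 44 bytes, alignment 2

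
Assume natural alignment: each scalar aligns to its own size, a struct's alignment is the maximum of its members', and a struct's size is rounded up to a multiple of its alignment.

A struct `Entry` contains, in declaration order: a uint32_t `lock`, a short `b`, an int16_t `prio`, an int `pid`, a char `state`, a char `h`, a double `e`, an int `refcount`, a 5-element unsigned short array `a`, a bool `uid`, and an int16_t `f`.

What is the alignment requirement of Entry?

8

member alignments: lock=4, b=2, prio=2, pid=4, state=1, h=1, e=8, refcount=4, a=2, uid=1, f=2
max = 8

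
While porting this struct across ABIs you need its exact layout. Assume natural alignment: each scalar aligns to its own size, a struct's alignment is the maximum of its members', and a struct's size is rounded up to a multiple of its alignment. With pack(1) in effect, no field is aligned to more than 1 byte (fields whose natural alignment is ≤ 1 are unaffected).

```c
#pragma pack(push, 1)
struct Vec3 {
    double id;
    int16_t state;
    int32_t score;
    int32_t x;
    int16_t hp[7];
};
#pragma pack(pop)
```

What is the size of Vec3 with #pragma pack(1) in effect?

32

id at 0 (size 8, align 1) → ends 8
state at 8 (size 2, align 1) → ends 10
score at 10 (size 4, align 1) → ends 14
x at 14 (size 4, align 1) → ends 18
hp at 18 (size 14, align 1) → ends 32
total 32 bytes, alignment 1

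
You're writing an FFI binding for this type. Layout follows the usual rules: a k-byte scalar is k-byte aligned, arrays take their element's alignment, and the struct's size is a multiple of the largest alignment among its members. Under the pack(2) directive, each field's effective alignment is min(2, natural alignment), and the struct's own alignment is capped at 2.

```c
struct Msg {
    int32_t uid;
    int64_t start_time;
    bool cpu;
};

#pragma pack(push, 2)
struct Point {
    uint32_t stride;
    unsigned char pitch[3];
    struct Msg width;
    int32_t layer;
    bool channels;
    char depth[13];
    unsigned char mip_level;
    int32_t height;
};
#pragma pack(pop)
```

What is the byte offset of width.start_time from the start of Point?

Msg: uid at 0 (size 4, align 4) → ends 4; pad 4 to align 8 for start_time; start_time at 8 (size 8, align 8) → ends 16; cpu at 16 (size 1, align 1) → ends 17; tail pad 7 to reach multiple of 8; total 24 bytes, alignment 8
stride at 0 (size 4, align 2) → ends 4
pitch at 4 (size 3, align 1) → ends 7
pad 1 to align 2 for width
width at 8 (size 24, align 2) → ends 32
within Msg: start_time at 8
8 + 8 = 16

16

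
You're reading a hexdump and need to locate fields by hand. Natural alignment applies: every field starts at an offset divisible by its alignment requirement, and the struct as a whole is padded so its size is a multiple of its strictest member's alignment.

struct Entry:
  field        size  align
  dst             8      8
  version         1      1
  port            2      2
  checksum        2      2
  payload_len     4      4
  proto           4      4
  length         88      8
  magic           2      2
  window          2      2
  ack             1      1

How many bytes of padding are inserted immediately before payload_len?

2

@0: dst [8B, align 8] → 8
@8: version [1B, align 1] → 9
+1 pad (align 2)
@10: port [2B, align 2] → 12
@12: checksum [2B, align 2] → 14
+2 pad (align 4)
@16: payload_len [4B, align 4] → 20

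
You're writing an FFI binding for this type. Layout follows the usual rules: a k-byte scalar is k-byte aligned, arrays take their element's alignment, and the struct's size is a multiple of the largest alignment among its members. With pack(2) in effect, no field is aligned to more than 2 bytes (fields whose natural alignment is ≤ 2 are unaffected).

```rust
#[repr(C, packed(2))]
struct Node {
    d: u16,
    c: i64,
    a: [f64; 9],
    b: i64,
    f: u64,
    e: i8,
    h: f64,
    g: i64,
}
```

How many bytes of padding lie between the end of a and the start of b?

0

@0: d [2B, align 2] → 2
@2: c [8B, align 2] → 10
@10: a [72B, align 2] → 82
@82: b [8B, align 2] → 90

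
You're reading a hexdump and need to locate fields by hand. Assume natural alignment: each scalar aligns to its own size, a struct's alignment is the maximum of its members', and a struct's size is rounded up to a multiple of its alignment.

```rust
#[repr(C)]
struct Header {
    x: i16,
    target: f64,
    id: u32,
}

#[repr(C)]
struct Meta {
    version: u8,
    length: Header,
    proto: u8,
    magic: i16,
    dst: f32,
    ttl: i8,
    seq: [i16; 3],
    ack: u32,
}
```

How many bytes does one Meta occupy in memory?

Header: 0..2  x  (2B, 2-aligned); 2..8  -- padding (6B); 8..16  target  (8B, 8-aligned); 16..20  id  (4B, 4-aligned); 20..24  -- tail padding (4B); sizeof = 24, alignof = 8
0..1  version  (1B, 1-aligned)
1..8  -- padding (7B)
8..32  length  (24B, 8-aligned)
32..33  proto  (1B, 1-aligned)
33..34  -- padding (1B)
34..36  magic  (2B, 2-aligned)
36..40  dst  (4B, 4-aligned)
40..41  ttl  (1B, 1-aligned)
41..42  -- padding (1B)
42..48  seq  (6B, 2-aligned)
48..52  ack  (4B, 4-aligned)
52..56  -- tail padding (4B)
sizeof = 56, alignof = 8

56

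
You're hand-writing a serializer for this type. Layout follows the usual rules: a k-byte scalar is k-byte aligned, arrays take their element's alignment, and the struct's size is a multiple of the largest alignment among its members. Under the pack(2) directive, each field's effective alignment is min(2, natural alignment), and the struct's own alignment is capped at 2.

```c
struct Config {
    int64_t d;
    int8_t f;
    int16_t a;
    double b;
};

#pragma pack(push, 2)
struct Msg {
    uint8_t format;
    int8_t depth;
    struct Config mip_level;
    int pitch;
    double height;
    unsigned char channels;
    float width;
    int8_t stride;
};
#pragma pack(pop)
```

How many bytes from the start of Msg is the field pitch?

Config: 0..8  d  (8B, 8-aligned); 8..9  f  (1B, 1-aligned); 9..10  -- padding (1B); 10..12  a  (2B, 2-aligned); 12..16  -- padding (4B); 16..24  b  (8B, 8-aligned); sizeof = 24, alignof = 8
0..1  format  (1B, 1-aligned)
1..2  depth  (1B, 1-aligned)
2..26  mip_level  (24B, 2-aligned)
26..30  pitch  (4B, 2-aligned)

26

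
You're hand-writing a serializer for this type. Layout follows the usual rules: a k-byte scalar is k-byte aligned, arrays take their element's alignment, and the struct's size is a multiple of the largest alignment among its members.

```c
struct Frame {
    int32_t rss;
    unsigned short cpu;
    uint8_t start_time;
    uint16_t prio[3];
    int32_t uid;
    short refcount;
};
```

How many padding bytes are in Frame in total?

5

@0: rss [4B, align 4] → 4
@4: cpu [2B, align 2] → 6
@6: start_time [1B, align 1] → 7
+1 pad (align 2)
@8: prio [6B, align 2] → 14
+2 pad (align 4)
@16: uid [4B, align 4] → 20
@20: refcount [2B, align 2] → 22
+2 tail pad (align 4)
size 24, align 4
data bytes 19, size 24 → padding 5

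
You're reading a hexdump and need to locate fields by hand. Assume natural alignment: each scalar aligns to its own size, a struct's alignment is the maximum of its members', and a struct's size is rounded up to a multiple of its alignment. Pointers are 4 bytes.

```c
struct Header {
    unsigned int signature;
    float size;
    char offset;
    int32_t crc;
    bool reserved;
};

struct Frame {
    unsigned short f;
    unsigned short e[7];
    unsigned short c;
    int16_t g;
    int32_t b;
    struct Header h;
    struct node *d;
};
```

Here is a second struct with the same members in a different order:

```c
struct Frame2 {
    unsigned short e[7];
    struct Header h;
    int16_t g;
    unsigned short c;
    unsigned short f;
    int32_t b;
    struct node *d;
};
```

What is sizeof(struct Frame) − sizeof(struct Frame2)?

-4

Header: @0: signature [4B, align 4] → 4; @4: size [4B, align 4] → 8; @8: offset [1B, align 1] → 9; +3 pad (align 4); @12: crc [4B, align 4] → 16; @16: reserved [1B, align 1] → 17; +3 tail pad (align 4); size 20, align 4
@0: f [2B, align 2] → 2
@2: e [14B, align 2] → 16
@16: c [2B, align 2] → 18
@18: g [2B, align 2] → 20
@20: b [4B, align 4] → 24
@24: h [20B, align 4] → 44
@44: d [4B, align 4] → 48
size 48, align 4
— Frame2 —
@0: e [14B, align 2] → 14
+2 pad (align 4)
@16: h [20B, align 4] → 36
@36: g [2B, align 2] → 38
@38: c [2B, align 2] → 40
@40: f [2B, align 2] → 42
+2 pad (align 4)
@44: b [4B, align 4] → 48
@48: d [4B, align 4] → 52
size 52, align 4
48 − 52 = -4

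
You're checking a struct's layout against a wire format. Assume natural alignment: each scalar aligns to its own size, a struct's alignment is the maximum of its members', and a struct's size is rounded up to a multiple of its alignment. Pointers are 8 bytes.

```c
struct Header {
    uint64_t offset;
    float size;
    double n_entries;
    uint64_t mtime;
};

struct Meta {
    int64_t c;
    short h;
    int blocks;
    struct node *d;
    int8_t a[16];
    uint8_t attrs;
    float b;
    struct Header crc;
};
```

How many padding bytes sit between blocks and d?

Header: offset at 0 (size 8, align 8) → ends 8; size at 8 (size 4, align 4) → ends 12; pad 4 to align 8 for n_entries; n_entries at 16 (size 8, align 8) → ends 24; mtime at 24 (size 8, align 8) → ends 32; total 32 bytes, alignment 8
c at 0 (size 8, align 8) → ends 8
h at 8 (size 2, align 2) → ends 10
pad 2 to align 4 for blocks
blocks at 12 (size 4, align 4) → ends 16
d at 16 (size 8, align 8) → ends 24

0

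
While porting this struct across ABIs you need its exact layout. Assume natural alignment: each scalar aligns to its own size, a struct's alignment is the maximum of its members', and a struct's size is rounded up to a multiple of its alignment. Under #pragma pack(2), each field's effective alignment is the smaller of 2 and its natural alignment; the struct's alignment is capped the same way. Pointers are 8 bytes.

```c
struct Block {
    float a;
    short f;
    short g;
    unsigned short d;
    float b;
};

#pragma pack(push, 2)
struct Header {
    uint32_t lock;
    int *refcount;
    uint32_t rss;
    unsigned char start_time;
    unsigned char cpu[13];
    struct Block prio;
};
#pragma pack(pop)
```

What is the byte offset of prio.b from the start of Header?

42

Block: @0: a [4B, align 4] → 4; @4: f [2B, align 2] → 6; @6: g [2B, align 2] → 8; @8: d [2B, align 2] → 10; +2 pad (align 4); @12: b [4B, align 4] → 16; size 16, align 4
@0: lock [4B, align 2] → 4
@4: refcount [8B, align 2] → 12
@12: rss [4B, align 2] → 16
@16: start_time [1B, align 1] → 17
@17: cpu [13B, align 1] → 30
@30: prio [16B, align 2] → 46
within Block: b at 12
30 + 12 = 42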